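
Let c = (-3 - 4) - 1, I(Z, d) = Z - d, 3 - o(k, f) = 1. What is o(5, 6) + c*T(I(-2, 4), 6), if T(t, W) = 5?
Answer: -38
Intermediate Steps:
o(k, f) = 2 (o(k, f) = 3 - 1*1 = 3 - 1 = 2)
c = -8 (c = -7 - 1 = -8)
o(5, 6) + c*T(I(-2, 4), 6) = 2 - 8*5 = 2 - 40 = -38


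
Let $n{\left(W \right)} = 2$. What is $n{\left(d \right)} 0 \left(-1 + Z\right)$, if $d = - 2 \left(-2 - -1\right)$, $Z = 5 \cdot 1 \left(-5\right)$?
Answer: $0$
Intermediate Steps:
$Z = -25$ ($Z = 5 \left(-5\right) = -25$)
$d = 2$ ($d = - 2 \left(-2 + 1\right) = \left(-2\right) \left(-1\right) = 2$)
$n{\left(d \right)} 0 \left(-1 + Z\right) = 2 \cdot 0 \left(-1 - 25\right) = 2 \cdot 0 \left(-26\right) = 2 \cdot 0 = 0$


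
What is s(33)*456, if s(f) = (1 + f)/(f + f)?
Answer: 2584/11 ≈ 234.91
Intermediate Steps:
s(f) = (1 + f)/(2*f) (s(f) = (1 + f)/((2*f)) = (1 + f)*(1/(2*f)) = (1 + f)/(2*f))
s(33)*456 = ((1/2)*(1 + 33)/33)*456 = ((1/2)*(1/33)*34)*456 = (17/33)*456 = 2584/11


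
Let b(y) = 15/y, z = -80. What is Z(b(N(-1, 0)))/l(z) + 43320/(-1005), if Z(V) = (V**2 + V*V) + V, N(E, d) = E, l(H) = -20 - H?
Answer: -9609/268 ≈ -35.854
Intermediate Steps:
Z(V) = V + 2*V**2 (Z(V) = (V**2 + V**2) + V = 2*V**2 + V = V + 2*V**2)
Z(b(N(-1, 0)))/l(z) + 43320/(-1005) = ((15/(-1))*(1 + 2*(15/(-1))))/(-20 - 1*(-80)) + 43320/(-1005) = ((15*(-1))*(1 + 2*(15*(-1))))/(-20 + 80) + 43320*(-1/1005) = -15*(1 + 2*(-15))/60 - 2888/67 = -15*(1 - 30)*(1/60) - 2888/67 = -15*(-29)*(1/60) - 2888/67 = 435*(1/60) - 2888/67 = 29/4 - 2888/67 = -9609/268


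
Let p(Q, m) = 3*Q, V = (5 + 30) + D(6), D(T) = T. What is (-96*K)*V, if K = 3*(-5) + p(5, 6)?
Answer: 0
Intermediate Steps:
V = 41 (V = (5 + 30) + 6 = 35 + 6 = 41)
K = 0 (K = 3*(-5) + 3*5 = -15 + 15 = 0)
(-96*K)*V = -96*0*41 = 0*41 = 0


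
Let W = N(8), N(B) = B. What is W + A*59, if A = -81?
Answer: -4771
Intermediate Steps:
W = 8
W + A*59 = 8 - 81*59 = 8 - 4779 = -4771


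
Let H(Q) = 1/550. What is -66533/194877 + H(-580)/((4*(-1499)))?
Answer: -219412722277/642665370600 ≈ -0.34141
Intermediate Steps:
H(Q) = 1/550
-66533/194877 + H(-580)/((4*(-1499))) = -66533/194877 + 1/(550*((4*(-1499)))) = -66533*1/194877 + (1/550)/(-5996) = -66533/194877 + (1/550)*(-1/5996) = -66533/194877 - 1/3297800 = -219412722277/642665370600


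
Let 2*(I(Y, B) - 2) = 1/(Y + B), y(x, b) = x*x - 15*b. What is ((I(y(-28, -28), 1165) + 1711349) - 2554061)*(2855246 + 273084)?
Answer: -6245335412552535/2369 ≈ -2.6363e+12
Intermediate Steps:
y(x, b) = x**2 - 15*b
I(Y, B) = 2 + 1/(2*(B + Y)) (I(Y, B) = 2 + 1/(2*(Y + B)) = 2 + 1/(2*(B + Y)))
((I(y(-28, -28), 1165) + 1711349) - 2554061)*(2855246 + 273084) = (((1/2 + 2*1165 + 2*((-28)**2 - 15*(-28)))/(1165 + ((-28)**2 - 15*(-28))) + 1711349) - 2554061)*(2855246 + 273084) = (((1/2 + 2330 + 2*(784 + 420))/(1165 + (784 + 420)) + 1711349) - 2554061)*3128330 = (((1/2 + 2330 + 2*1204)/(1165 + 1204) + 1711349) - 2554061)*3128330 = (((1/2 + 2330 + 2408)/2369 + 1711349) - 2554061)*3128330 = (((1/2369)*(9477/2) + 1711349) - 2554061)*3128330 = ((9477/4738 + 1711349) - 2554061)*3128330 = (8108381039/4738 - 2554061)*3128330 = -3992759979/4738*3128330 = -6245335412552535/2369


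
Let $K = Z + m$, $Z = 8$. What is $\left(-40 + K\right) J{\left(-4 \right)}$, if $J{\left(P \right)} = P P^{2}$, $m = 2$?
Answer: $1920$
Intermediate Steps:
$J{\left(P \right)} = P^{3}$
$K = 10$ ($K = 8 + 2 = 10$)
$\left(-40 + K\right) J{\left(-4 \right)} = \left(-40 + 10\right) \left(-4\right)^{3} = \left(-30\right) \left(-64\right) = 1920$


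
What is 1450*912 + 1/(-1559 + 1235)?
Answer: 428457599/324 ≈ 1.3224e+6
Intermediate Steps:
1450*912 + 1/(-1559 + 1235) = 1322400 + 1/(-324) = 1322400 - 1/324 = 428457599/324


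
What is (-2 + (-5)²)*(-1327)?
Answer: -30521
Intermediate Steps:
(-2 + (-5)²)*(-1327) = (-2 + 25)*(-1327) = 23*(-1327) = -30521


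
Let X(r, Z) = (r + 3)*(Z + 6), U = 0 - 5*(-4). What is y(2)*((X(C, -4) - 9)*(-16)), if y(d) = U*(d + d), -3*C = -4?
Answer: 1280/3 ≈ 426.67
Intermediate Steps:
C = 4/3 (C = -⅓*(-4) = 4/3 ≈ 1.3333)
U = 20 (U = 0 + 20 = 20)
X(r, Z) = (3 + r)*(6 + Z)
y(d) = 40*d (y(d) = 20*(d + d) = 20*(2*d) = 40*d)
y(2)*((X(C, -4) - 9)*(-16)) = (40*2)*(((18 + 3*(-4) + 6*(4/3) - 4*4/3) - 9)*(-16)) = 80*(((18 - 12 + 8 - 16/3) - 9)*(-16)) = 80*((26/3 - 9)*(-16)) = 80*(-⅓*(-16)) = 80*(16/3) = 1280/3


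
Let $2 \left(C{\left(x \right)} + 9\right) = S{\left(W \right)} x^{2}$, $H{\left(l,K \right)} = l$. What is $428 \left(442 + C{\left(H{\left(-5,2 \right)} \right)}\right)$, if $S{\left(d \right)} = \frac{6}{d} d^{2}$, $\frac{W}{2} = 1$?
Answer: $249524$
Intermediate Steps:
$W = 2$ ($W = 2 \cdot 1 = 2$)
$S{\left(d \right)} = 6 d$
$C{\left(x \right)} = -9 + 6 x^{2}$ ($C{\left(x \right)} = -9 + \frac{6 \cdot 2 x^{2}}{2} = -9 + \frac{12 x^{2}}{2} = -9 + 6 x^{2}$)
$428 \left(442 + C{\left(H{\left(-5,2 \right)} \right)}\right) = 428 \left(442 - \left(9 - 6 \left(-5\right)^{2}\right)\right) = 428 \left(442 + \left(-9 + 6 \cdot 25\right)\right) = 428 \left(442 + \left(-9 + 150\right)\right) = 428 \left(442 + 141\right) = 428 \cdot 583 = 249524$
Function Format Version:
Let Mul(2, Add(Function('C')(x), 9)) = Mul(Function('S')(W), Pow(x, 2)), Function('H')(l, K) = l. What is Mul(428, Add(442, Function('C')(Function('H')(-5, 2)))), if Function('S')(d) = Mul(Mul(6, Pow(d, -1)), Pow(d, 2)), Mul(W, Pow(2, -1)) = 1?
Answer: 249524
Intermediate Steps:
W = 2 (W = Mul(2, 1) = 2)
Function('S')(d) = Mul(6, d)
Function('C')(x) = Add(-9, Mul(6, Pow(x, 2))) (Function('C')(x) = Add(-9, Mul(Rational(1, 2), Mul(Mul(6, 2), Pow(x, 2)))) = Add(-9, Mul(Rational(1, 2), Mul(12, Pow(x, 2)))) = Add(-9, Mul(6, Pow(x, 2))))
Mul(428, Add(442, Function('C')(Function('H')(-5, 2)))) = Mul(428, Add(442, Add(-9, Mul(6, Pow(-5, 2))))) = Mul(428, Add(442, Add(-9, Mul(6, 25)))) = Mul(428, Add(442, Add(-9, 150))) = Mul(428, Add(442, 141)) = Mul(428, 583) = 249524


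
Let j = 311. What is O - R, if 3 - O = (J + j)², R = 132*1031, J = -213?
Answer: -145693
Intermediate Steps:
R = 136092
O = -9601 (O = 3 - (-213 + 311)² = 3 - 1*98² = 3 - 1*9604 = 3 - 9604 = -9601)
O - R = -9601 - 1*136092 = -9601 - 136092 = -145693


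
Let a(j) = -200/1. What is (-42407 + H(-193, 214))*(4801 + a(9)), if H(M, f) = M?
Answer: -196002600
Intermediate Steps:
a(j) = -200 (a(j) = -200*1 = -200)
(-42407 + H(-193, 214))*(4801 + a(9)) = (-42407 - 193)*(4801 - 200) = -42600*4601 = -196002600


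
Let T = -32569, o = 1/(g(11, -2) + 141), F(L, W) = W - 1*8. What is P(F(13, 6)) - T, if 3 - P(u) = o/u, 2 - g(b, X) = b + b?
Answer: 7882425/242 ≈ 32572.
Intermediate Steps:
F(L, W) = -8 + W (F(L, W) = W - 8 = -8 + W)
g(b, X) = 2 - 2*b (g(b, X) = 2 - (b + b) = 2 - 2*b)
o = 1/121 (o = 1/((2 - 2*11) + 141) = 1/((2 - 22) + 141) = 1/(-20 + 141) = 1/121 ≈ 0.0082645)
P(u) = 3 - 1/(121*u)
P(F(13, 6)) - T = (3 - 1/(121*(-8 + 6))) - 1*(-32569) = (3 - 1/121/(-2)) + 32569 = (3 - 1/121*(-½)) + 32569 = (3 + 1/242) + 32569 = 727/242 + 32569 = 7882425/242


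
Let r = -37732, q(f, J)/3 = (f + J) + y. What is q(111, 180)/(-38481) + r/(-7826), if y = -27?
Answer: 240961150/50192051 ≈ 4.8008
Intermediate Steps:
q(f, J) = -81 + 3*J + 3*f (q(f, J) = 3*((f + J) - 27) = 3*((J + f) - 27) = 3*(-27 + J + f) = -81 + 3*J + 3*f)
q(111, 180)/(-38481) + r/(-7826) = (-81 + 3*180 + 3*111)/(-38481) - 37732/(-7826) = (-81 + 540 + 333)*(-1/38481) - 37732*(-1/7826) = 792*(-1/38481) + 18866/3913 = -264/12827 + 18866/3913 = 240961150/50192051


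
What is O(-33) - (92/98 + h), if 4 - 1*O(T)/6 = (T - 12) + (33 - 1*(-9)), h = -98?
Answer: 6814/49 ≈ 139.06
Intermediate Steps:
O(T) = -156 - 6*T (O(T) = 24 - 6*((T - 12) + (33 - 1*(-9))) = 24 - 6*((-12 + T) + (33 + 9)) = 24 - 6*((-12 + T) + 42) = 24 - 6*(30 + T) = 24 + (-180 - 6*T) = -156 - 6*T)
O(-33) - (92/98 + h) = (-156 - 6*(-33)) - (92/98 - 98) = (-156 + 198) - (92*(1/98) - 98) = 42 - (46/49 - 98) = 42 - 1*(-4756/49) = 42 + 4756/49 = 6814/49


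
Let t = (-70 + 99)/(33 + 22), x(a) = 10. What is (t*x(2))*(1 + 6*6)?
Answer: 2146/11 ≈ 195.09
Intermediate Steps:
t = 29/55 ≈ 0.52727
(t*x(2))*(1 + 6*6) = ((29/55)*10)*(1 + 6*6) = 58*(1 + 36)/11 = (58/11)*37 = 2146/11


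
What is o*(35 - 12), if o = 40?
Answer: 920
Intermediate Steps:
o*(35 - 12) = 40*(35 - 12) = 40*23 = 920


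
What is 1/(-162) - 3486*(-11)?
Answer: 6212051/162 ≈ 38346.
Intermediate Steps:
1/(-162) - 3486*(-11) = -1/162 - 249*(-154) = -1/162 + 38346 = 6212051/162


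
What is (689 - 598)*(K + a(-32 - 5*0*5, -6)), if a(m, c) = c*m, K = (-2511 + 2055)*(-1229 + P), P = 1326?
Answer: -4007640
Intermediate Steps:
K = -44232 (K = (-2511 + 2055)*(-1229 + 1326) = -456*97 = -44232)
(689 - 598)*(K + a(-32 - 5*0*5, -6)) = (689 - 598)*(-44232 - 6*(-32 - 5*0*5)) = 91*(-44232 - 6*(-32 + 0*5)) = 91*(-44232 - 6*(-32 + 0)) = 91*(-44232 - 6*(-32)) = 91*(-44232 + 192) = 91*(-44040) = -4007640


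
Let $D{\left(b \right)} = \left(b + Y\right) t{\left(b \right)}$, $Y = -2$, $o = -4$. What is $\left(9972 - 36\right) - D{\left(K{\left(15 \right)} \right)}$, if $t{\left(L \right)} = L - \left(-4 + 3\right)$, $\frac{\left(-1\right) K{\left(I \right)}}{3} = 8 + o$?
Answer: $9782$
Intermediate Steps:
$K{\left(I \right)} = -12$ ($K{\left(I \right)} = - 3 \left(8 - 4\right) = \left(-3\right) 4 = -12$)
$t{\left(L \right)} = 1 + L$ ($t{\left(L \right)} = L - -1 = L + 1 = 1 + L$)
$D{\left(b \right)} = \left(1 + b\right) \left(-2 + b\right)$ ($D{\left(b \right)} = \left(b - 2\right) \left(1 + b\right) = \left(-2 + b\right) \left(1 + b\right) = \left(1 + b\right) \left(-2 + b\right)$)
$\left(9972 - 36\right) - D{\left(K{\left(15 \right)} \right)} = \left(9972 - 36\right) - \left(1 - 12\right) \left(-2 - 12\right) = 9936 - \left(-11\right) \left(-14\right) = 9936 - 154 = 9782$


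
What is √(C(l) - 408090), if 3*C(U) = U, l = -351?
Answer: I*√408207 ≈ 638.91*I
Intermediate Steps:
C(U) = U/3
√(C(l) - 408090) = √((⅓)*(-351) - 408090) = √(-117 - 408090) = √(-408207) = I*√408207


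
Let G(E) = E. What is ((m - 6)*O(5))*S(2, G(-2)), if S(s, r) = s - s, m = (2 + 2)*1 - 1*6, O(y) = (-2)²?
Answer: 0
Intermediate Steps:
O(y) = 4
m = -2 (m = 4*1 - 6 = 4 - 6 = -2)
S(s, r) = 0
((m - 6)*O(5))*S(2, G(-2)) = ((-2 - 6)*4)*0 = -8*4*0 = -32*0 = 0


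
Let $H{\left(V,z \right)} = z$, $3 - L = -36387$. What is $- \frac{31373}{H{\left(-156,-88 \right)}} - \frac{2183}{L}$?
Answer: $\frac{570735683}{1601160} \approx 356.45$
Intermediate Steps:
$L = 36390$ ($L = 3 - -36387 = 3 + 36387 = 36390$)
$- \frac{31373}{H{\left(-156,-88 \right)}} - \frac{2183}{L} = - \frac{31373}{-88} - \frac{2183}{36390} = \left(-31373\right) \left(- \frac{1}{88}\right) - \frac{2183}{36390} = \frac{31373}{88} - \frac{2183}{36390} = \frac{570735683}{1601160}$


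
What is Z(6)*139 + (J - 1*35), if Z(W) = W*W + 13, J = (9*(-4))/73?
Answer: 494612/73 ≈ 6775.5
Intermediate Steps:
J = -36/73 (J = -36*1/73 = -36/73 ≈ -0.49315)
Z(W) = 13 + W² (Z(W) = W² + 13 = 13 + W²)
Z(6)*139 + (J - 1*35) = (13 + 6²)*139 + (-36/73 - 1*35) = (13 + 36)*139 + (-36/73 - 35) = 49*139 - 2591/73 = 6811 - 2591/73 = 494612/73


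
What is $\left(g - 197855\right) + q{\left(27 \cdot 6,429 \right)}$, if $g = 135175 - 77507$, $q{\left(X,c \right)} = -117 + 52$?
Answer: $-140252$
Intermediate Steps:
$q{\left(X,c \right)} = -65$
$g = 57668$ ($g = 135175 - 77507 = 57668$)
$\left(g - 197855\right) + q{\left(27 \cdot 6,429 \right)} = \left(57668 - 197855\right) - 65 = -140187 - 65 = -140252$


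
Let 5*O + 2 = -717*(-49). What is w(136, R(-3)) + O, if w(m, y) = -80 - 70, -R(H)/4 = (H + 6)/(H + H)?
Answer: 34381/5 ≈ 6876.2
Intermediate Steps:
O = 35131/5 (O = -⅖ + (-717*(-49))/5 = -⅖ + (⅕)*35133 = -⅖ + 35133/5 = 35131/5 ≈ 7026.2)
R(H) = -2*(6 + H)/H (R(H) = -4*(H + 6)/(H + H) = -4*(6 + H)/(2*H) = -4*(6 + H)*1/(2*H) = -2*(6 + H)/H)
w(m, y) = -150
w(136, R(-3)) + O = -150 + 35131/5 = 34381/5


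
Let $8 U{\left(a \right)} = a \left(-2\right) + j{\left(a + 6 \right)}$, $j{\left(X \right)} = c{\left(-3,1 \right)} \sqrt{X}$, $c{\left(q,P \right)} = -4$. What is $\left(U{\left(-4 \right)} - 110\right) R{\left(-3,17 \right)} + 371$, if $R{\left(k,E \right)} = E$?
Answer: $-1482 - \frac{17 \sqrt{2}}{2} \approx -1494.0$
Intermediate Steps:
$j{\left(X \right)} = - 4 \sqrt{X}$
$U{\left(a \right)} = - \frac{\sqrt{6 + a}}{2} - \frac{a}{4}$ ($U{\left(a \right)} = \frac{a \left(-2\right) - 4 \sqrt{a + 6}}{8} = \frac{- 2 a - 4 \sqrt{6 + a}}{8} = \frac{- 4 \sqrt{6 + a} - 2 a}{8} = - \frac{\sqrt{6 + a}}{2} - \frac{a}{4}$)
$\left(U{\left(-4 \right)} - 110\right) R{\left(-3,17 \right)} + 371 = \left(\left(- \frac{\sqrt{6 - 4}}{2} - -1\right) - 110\right) 17 + 371 = \left(\left(- \frac{\sqrt{2}}{2} + 1\right) - 110\right) 17 + 371 = \left(\left(1 - \frac{\sqrt{2}}{2}\right) - 110\right) 17 + 371 = \left(-109 - \frac{\sqrt{2}}{2}\right) 17 + 371 = \left(-1853 - \frac{17 \sqrt{2}}{2}\right) + 371 = -1482 - \frac{17 \sqrt{2}}{2}$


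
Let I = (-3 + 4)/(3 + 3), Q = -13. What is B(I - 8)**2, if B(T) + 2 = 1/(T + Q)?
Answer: 65536/15625 ≈ 4.1943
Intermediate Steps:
I = 1/6 ≈ 0.16667
B(T) = -2 + 1/(-13 + T) (B(T) = -2 + 1/(T - 13) = -2 + 1/(-13 + T))
B(I - 8)**2 = ((27 - 2*(1/6 - 8))/(-13 + (1/6 - 8)))**2 = ((27 - 2*(-47/6))/(-13 - 47/6))**2 = ((27 + 47/3)/(-125/6))**2 = (-6/125*128/3)**2 = (-256/125)**2 = 65536/15625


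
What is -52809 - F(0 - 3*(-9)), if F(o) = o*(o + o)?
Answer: -54267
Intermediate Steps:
F(o) = 2*o² (F(o) = o*(2*o) = 2*o²)
-52809 - F(0 - 3*(-9)) = -52809 - 2*(0 - 3*(-9))² = -52809 - 2*(0 + 27)² = -52809 - 2*27² = -52809 - 2*729 = -52809 - 1*1458 = -52809 - 1458 = -54267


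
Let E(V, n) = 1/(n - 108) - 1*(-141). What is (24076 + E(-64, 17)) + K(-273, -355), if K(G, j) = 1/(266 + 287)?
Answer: 174095947/7189 ≈ 24217.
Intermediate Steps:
E(V, n) = 141 + 1/(-108 + n) (E(V, n) = 1/(-108 + n) + 141 = 141 + 1/(-108 + n))
K(G, j) = 1/553
(24076 + E(-64, 17)) + K(-273, -355) = (24076 + (-15227 + 141*17)/(-108 + 17)) + 1/553 = (24076 + (-15227 + 2397)/(-91)) + 1/553 = (24076 - 1/91*(-12830)) + 1/553 = (24076 + 12830/91) + 1/553 = 2203746/91 + 1/553 = 174095947/7189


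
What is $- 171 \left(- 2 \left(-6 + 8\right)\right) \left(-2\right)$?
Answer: $-1368$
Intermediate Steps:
$- 171 \left(- 2 \left(-6 + 8\right)\right) \left(-2\right) = - 171 \left(\left(-2\right) 2\right) \left(-2\right) = \left(-171\right) \left(-4\right) \left(-2\right) = 684 \left(-2\right) = -1368$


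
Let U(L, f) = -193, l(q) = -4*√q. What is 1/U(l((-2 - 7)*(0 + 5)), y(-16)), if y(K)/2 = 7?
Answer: -1/193 ≈ -0.0051813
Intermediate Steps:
y(K) = 14 (y(K) = 2*7 = 14)
1/U(l((-2 - 7)*(0 + 5)), y(-16)) = 1/(-193) = -1/193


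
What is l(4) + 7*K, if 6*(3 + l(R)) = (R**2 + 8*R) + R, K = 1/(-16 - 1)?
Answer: 268/51 ≈ 5.2549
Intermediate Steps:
K = -1/17 (K = 1/(-17) = -1/17 ≈ -0.058824)
l(R) = -3 + R**2/6 + 3*R/2 (l(R) = -3 + ((R**2 + 8*R) + R)/6 = -3 + (R**2 + 9*R)/6 = -3 + (R**2/6 + 3*R/2) = -3 + R**2/6 + 3*R/2)
l(4) + 7*K = (-3 + (1/6)*4**2 + (3/2)*4) + 7*(-1/17) = (-3 + (1/6)*16 + 6) - 7/17 = (-3 + 8/3 + 6) - 7/17 = 17/3 - 7/17 = 268/51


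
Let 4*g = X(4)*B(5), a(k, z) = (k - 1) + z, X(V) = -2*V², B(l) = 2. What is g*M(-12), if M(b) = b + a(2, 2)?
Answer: 144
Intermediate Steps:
a(k, z) = -1 + k + z (a(k, z) = (-1 + k) + z = -1 + k + z)
M(b) = 3 + b (M(b) = b + (-1 + 2 + 2) = b + 3 = 3 + b)
g = -16 (g = (-2*4²*2)/4 = (-2*16*2)/4 = (-32*2)/4 = (¼)*(-64) = -16)
g*M(-12) = -16*(3 - 12) = -16*(-9) = 144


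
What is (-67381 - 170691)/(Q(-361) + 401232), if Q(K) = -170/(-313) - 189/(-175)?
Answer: -1862913400/3139653101 ≈ -0.59335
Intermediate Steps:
Q(K) = 12701/7825 (Q(K) = -170*(-1/313) - 189*(-1/175) = 170/313 + 27/25 = 12701/7825)
(-67381 - 170691)/(Q(-361) + 401232) = (-67381 - 170691)/(12701/7825 + 401232) = -238072/3139653101/7825 = -238072*7825/3139653101 = -1862913400/3139653101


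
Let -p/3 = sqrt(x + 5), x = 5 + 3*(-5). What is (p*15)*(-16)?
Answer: 720*I*sqrt(5) ≈ 1610.0*I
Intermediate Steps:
x = -10 (x = 5 - 15 = -10)
p = -3*I*sqrt(5) (p = -3*sqrt(-10 + 5) = -3*I*sqrt(5) ≈ -6.7082*I)
(p*15)*(-16) = (-3*I*sqrt(5)*15)*(-16) = -45*I*sqrt(5)*(-16) = 720*I*sqrt(5)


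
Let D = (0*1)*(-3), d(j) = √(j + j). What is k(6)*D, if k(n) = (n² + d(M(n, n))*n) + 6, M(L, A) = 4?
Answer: 0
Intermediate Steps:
d(j) = √2*√j (d(j) = √(2*j) = √2*√j)
k(n) = 6 + n² + 2*n*√2 (k(n) = (n² + (√2*√4)*n) + 6 = (n² + (√2*2)*n) + 6 = (n² + (2*√2)*n) + 6 = (n² + 2*n*√2) + 6 = 6 + n² + 2*n*√2)
D = 0 (D = 0*(-3) = 0)
k(6)*D = (6 + 6² + 2*6*√2)*0 = (6 + 36 + 12*√2)*0 = (42 + 12*√2)*0 = 0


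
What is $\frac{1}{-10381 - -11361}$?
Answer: $\frac{1}{980} \approx 0.0010204$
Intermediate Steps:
$\frac{1}{-10381 - -11361} = \frac{1}{-10381 + 11361} = \frac{1}{980}$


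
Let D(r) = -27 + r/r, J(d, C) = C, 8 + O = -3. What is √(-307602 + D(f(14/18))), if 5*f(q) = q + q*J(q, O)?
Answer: 2*I*√76907 ≈ 554.64*I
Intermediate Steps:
O = -11 (O = -8 - 3 = -11)
f(q) = -2*q (f(q) = (q + q*(-11))/5 = (q - 11*q)/5 = (-10*q)/5 = -2*q)
D(r) = -26 (D(r) = -27 + 1 = -26)
√(-307602 + D(f(14/18))) = √(-307602 - 26) = √(-307628) = 2*I*√76907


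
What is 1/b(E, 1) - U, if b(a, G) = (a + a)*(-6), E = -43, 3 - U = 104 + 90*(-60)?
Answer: -2734283/516 ≈ -5299.0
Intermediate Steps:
U = 5299 (U = 3 - (104 + 90*(-60)) = 3 - (104 - 5400) = 3 - 1*(-5296) = 3 + 5296 = 5299)
b(a, G) = -12*a (b(a, G) = (2*a)*(-6) = -12*a)
1/b(E, 1) - U = 1/(-12*(-43)) - 1*5299 = 1/516 - 5299 = -2734283/516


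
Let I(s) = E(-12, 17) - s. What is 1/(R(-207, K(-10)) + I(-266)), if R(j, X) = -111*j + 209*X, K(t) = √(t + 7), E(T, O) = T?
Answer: 23231/539810404 - 209*I*√3/539810404 ≈ 4.3035e-5 - 6.706e-7*I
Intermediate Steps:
K(t) = √(7 + t)
I(s) = -12 - s
1/(R(-207, K(-10)) + I(-266)) = 1/((-111*(-207) + 209*√(7 - 10)) + (-12 - 1*(-266))) = 1/((22977 + 209*√(-3)) + (-12 + 266)) = 1/((22977 + 209*(I*√3)) + 254) = 1/((22977 + 209*I*√3) + 254) = 1/(23231 + 209*I*√3)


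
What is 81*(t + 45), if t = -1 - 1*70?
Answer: -2106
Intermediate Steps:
t = -71 (t = -1 - 70 = -71)
81*(t + 45) = 81*(-71 + 45) = 81*(-26) = -2106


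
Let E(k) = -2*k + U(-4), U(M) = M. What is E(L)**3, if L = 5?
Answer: -2744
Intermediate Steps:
E(k) = -4 - 2*k (E(k) = -2*k - 4 = -4 - 2*k)
E(L)**3 = (-4 - 2*5)**3 = (-4 - 10)**3 = (-14)**3 = -2744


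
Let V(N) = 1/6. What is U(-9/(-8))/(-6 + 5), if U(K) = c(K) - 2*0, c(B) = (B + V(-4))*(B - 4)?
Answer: 713/192 ≈ 3.7135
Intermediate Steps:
V(N) = 1/6
c(B) = (-4 + B)*(1/6 + B) (c(B) = (B + 1/6)*(B - 4) = (1/6 + B)*(-4 + B) = (-4 + B)*(1/6 + B))
U(K) = -2/3 + K**2 - 23*K/6 (U(K) = (-2/3 + K**2 - 23*K/6) - 2*0 = (-2/3 + K**2 - 23*K/6) + 0 = -2/3 + K**2 - 23*K/6)
U(-9/(-8))/(-6 + 5) = (-2/3 + (-9/(-8))**2 - (-69)/(2*(-8)))/(-6 + 5) = (-2/3 + (-9*(-1/8))**2 - (-69)*(-1)/(2*8))/(-1) = (-2/3 + (9/8)**2 - 23/6*9/8)*(-1) = (-2/3 + 81/64 - 69/16)*(-1) = -713/192*(-1) = 713/192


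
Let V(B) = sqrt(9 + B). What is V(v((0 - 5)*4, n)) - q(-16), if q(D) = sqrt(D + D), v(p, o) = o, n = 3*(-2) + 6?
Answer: 3 - 4*I*sqrt(2) ≈ 3.0 - 5.6569*I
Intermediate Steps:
n = 0 (n = -6 + 6 = 0)
q(D) = sqrt(2)*sqrt(D) (q(D) = sqrt(2*D) = sqrt(2)*sqrt(D))
V(v((0 - 5)*4, n)) - q(-16) = sqrt(9 + 0) - sqrt(2)*sqrt(-16) = sqrt(9) - sqrt(2)*4*I = 3 - 4*I*sqrt(2)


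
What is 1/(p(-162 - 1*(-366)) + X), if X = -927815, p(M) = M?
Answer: -1/927611 ≈ -1.0780e-6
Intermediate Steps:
1/(p(-162 - 1*(-366)) + X) = 1/((-162 - 1*(-366)) - 927815) = 1/((-162 + 366) - 927815) = 1/(204 - 927815) = 1/(-927611) = -1/927611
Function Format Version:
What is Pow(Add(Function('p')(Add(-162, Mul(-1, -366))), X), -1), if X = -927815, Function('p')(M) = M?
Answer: Rational(-1, 927611) ≈ -1.0780e-6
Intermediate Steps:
Pow(Add(Function('p')(Add(-162, Mul(-1, -366))), X), -1) = Pow(Add(Add(-162, Mul(-1, -366)), -927815), -1) = Pow(Add(Add(-162, 366), -927815), -1) = Pow(Add(204, -927815), -1) = Pow(-927611, -1) = Rational(-1, 927611)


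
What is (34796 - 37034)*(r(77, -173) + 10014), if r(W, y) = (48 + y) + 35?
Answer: -22209912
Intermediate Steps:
r(W, y) = 83 + y
(34796 - 37034)*(r(77, -173) + 10014) = (34796 - 37034)*((83 - 173) + 10014) = -2238*(-90 + 10014) = -2238*9924 = -22209912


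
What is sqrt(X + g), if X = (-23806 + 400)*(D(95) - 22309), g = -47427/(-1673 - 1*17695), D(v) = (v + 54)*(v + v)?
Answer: I*sqrt(1463584737653778)/3228 ≈ 11852.0*I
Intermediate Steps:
D(v) = 2*v*(54 + v) (D(v) = (54 + v)*(2*v) = 2*v*(54 + v))
g = 15809/6456 (g = -47427/(-1673 - 17695) = -47427/(-19368) = -47427*(-1/19368) = 15809/6456 ≈ 2.4487)
X = -140459406 (X = (-23806 + 400)*(2*95*(54 + 95) - 22309) = -23406*(2*95*149 - 22309) = -23406*(28310 - 22309) = -23406*6001 = -140459406)
sqrt(X + g) = sqrt(-140459406 + 15809/6456) = sqrt(-906805909327/6456) = I*sqrt(1463584737653778)/3228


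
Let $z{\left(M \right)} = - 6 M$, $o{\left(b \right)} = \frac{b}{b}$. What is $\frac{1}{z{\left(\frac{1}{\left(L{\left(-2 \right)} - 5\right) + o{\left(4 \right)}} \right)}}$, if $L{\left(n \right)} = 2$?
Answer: $\frac{1}{3} \approx 0.33333$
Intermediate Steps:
$o{\left(b \right)} = 1$
$\frac{1}{z{\left(\frac{1}{\left(L{\left(-2 \right)} - 5\right) + o{\left(4 \right)}} \right)}} = \frac{1}{\left(-6\right) \frac{1}{\left(2 - 5\right) + 1}} = \frac{1}{\left(-6\right) \frac{1}{-3 + 1}} = \frac{1}{\left(-6\right) \frac{1}{-2}} = \frac{1}{\left(-6\right) \left(- \frac{1}{2}\right)} = \frac{1}{3}$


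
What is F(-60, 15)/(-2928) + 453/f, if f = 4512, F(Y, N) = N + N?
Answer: 8271/91744 ≈ 0.090153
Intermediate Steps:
F(Y, N) = 2*N
F(-60, 15)/(-2928) + 453/f = (2*15)/(-2928) + 453/4512 = 30*(-1/2928) + 453*(1/4512) = -5/488 + 151/1504 = 8271/91744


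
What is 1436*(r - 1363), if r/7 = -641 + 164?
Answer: -6752072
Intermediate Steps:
r = -3339 (r = 7*(-641 + 164) = 7*(-477) = -3339)
1436*(r - 1363) = 1436*(-3339 - 1363) = 1436*(-4702) = -6752072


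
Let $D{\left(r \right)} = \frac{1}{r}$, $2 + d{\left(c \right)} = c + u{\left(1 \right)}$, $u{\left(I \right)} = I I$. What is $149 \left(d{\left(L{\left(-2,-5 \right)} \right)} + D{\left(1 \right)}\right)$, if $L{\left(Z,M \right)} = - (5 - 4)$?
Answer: $-149$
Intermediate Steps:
$u{\left(I \right)} = I^{2}$
$L{\left(Z,M \right)} = -1$ ($L{\left(Z,M \right)} = \left(-1\right) 1 = -1$)
$d{\left(c \right)} = -1 + c$ ($d{\left(c \right)} = -2 + \left(c + 1^{2}\right) = -2 + \left(c + 1\right) = -2 + \left(1 + c\right) = -1 + c$)
$149 \left(d{\left(L{\left(-2,-5 \right)} \right)} + D{\left(1 \right)}\right) = 149 \left(\left(-1 - 1\right) + 1^{-1}\right) = 149 \left(-2 + 1\right) = 149 \left(-1\right) = -149$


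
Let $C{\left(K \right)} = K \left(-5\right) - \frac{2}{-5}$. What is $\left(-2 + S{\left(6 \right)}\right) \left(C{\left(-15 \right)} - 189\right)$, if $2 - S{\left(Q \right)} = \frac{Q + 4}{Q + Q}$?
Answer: $\frac{284}{3} \approx 94.667$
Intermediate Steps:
$S{\left(Q \right)} = 2 - \frac{4 + Q}{2 Q}$ ($S{\left(Q \right)} = 2 - \frac{Q + 4}{Q + Q} = 2 - \frac{4 + Q}{2 Q}$)
$C{\left(K \right)} = \frac{2}{5} - 5 K$ ($C{\left(K \right)} = - 5 K - - \frac{2}{5} = - 5 K + \frac{2}{5} = \frac{2}{5} - 5 K$)
$\left(-2 + S{\left(6 \right)}\right) \left(C{\left(-15 \right)} - 189\right) = \left(-2 + \left(\frac{3}{2} - \frac{2}{6}\right)\right) \left(\left(\frac{2}{5} - -75\right) - 189\right) = \left(-2 + \left(\frac{3}{2} - \frac{1}{3}\right)\right) \left(\left(\frac{2}{5} + 75\right) - 189\right) = \left(-2 + \left(\frac{3}{2} - \frac{1}{3}\right)\right) \left(\frac{377}{5} - 189\right) = \left(-2 + \frac{7}{6}\right) \left(- \frac{568}{5}\right) = \left(- \frac{5}{6}\right) \left(- \frac{568}{5}\right) = \frac{284}{3}$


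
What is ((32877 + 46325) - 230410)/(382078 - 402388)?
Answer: 75604/10155 ≈ 7.4450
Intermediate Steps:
((32877 + 46325) - 230410)/(382078 - 402388) = (79202 - 230410)/(-20310) = -151208*(-1/20310) = 75604/10155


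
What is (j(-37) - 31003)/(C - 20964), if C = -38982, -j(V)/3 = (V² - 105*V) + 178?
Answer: 47299/59946 ≈ 0.78903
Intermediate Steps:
j(V) = -534 - 3*V² + 315*V (j(V) = -3*((V² - 105*V) + 178) = -3*(178 + V² - 105*V) = -534 - 3*V² + 315*V)
(j(-37) - 31003)/(C - 20964) = ((-534 - 3*(-37)² + 315*(-37)) - 31003)/(-38982 - 20964) = ((-534 - 3*1369 - 11655) - 31003)/(-59946) = ((-534 - 4107 - 11655) - 31003)*(-1/59946) = (-16296 - 31003)*(-1/59946) = -47299*(-1/59946) = 47299/59946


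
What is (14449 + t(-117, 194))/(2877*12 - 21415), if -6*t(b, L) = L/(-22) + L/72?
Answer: 34333249/31146984 ≈ 1.1023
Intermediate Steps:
t(b, L) = 25*L/4752 (t(b, L) = -(L/(-22) + L/72)/6 = -(L*(-1/22) + L*(1/72))/6 = -(-L/22 + L/72)/6 = -(-25)*L/4752 = 25*L/4752)
(14449 + t(-117, 194))/(2877*12 - 21415) = (14449 + (25/4752)*194)/(2877*12 - 21415) = (14449 + 2425/2376)/(34524 - 21415) = (34333249/2376)/13109 = (34333249/2376)*(1/13109) = 34333249/31146984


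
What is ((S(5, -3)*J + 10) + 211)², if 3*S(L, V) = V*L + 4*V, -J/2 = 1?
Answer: 57121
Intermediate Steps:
J = -2 (J = -2*1 = -2)
S(L, V) = 4*V/3 + L*V/3 (S(L, V) = (V*L + 4*V)/3 = (L*V + 4*V)/3 = (4*V + L*V)/3 = 4*V/3 + L*V/3)
((S(5, -3)*J + 10) + 211)² = ((((⅓)*(-3)*(4 + 5))*(-2) + 10) + 211)² = ((((⅓)*(-3)*9)*(-2) + 10) + 211)² = ((-9*(-2) + 10) + 211)² = ((18 + 10) + 211)² = (28 + 211)² = 239² = 57121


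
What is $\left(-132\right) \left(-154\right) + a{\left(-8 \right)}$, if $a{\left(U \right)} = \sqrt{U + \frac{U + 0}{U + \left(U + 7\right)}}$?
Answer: $20328 + \frac{8 i}{3} \approx 20328.0 + 2.6667 i$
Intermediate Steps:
$a{\left(U \right)} = \sqrt{U + \frac{U}{7 + 2 U}}$ ($a{\left(U \right)} = \sqrt{U + \frac{U}{U + \left(7 + U\right)}} = \sqrt{U + \frac{U}{7 + 2 U}}$)
$\left(-132\right) \left(-154\right) + a{\left(-8 \right)} = \left(-132\right) \left(-154\right) + \sqrt{2} \sqrt{- \frac{8 \left(4 - 8\right)}{7 + 2 \left(-8\right)}} = 20328 + \sqrt{2} \sqrt{\left(-8\right) \frac{1}{7 - 16} \left(-4\right)} = 20328 + \sqrt{2} \sqrt{\left(-8\right) \frac{1}{-9} \left(-4\right)} = 20328 + \sqrt{2} \sqrt{\left(-8\right) \left(- \frac{1}{9}\right) \left(-4\right)} = 20328 + \sqrt{2} \sqrt{- \frac{32}{9}} = 20328 + \sqrt{2} \frac{4 i \sqrt{2}}{3} = 20328 + \frac{8 i}{3}$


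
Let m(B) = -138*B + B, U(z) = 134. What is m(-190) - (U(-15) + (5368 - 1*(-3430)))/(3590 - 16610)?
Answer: 12104269/465 ≈ 26031.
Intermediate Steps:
m(B) = -137*B
m(-190) - (U(-15) + (5368 - 1*(-3430)))/(3590 - 16610) = -137*(-190) - (134 + (5368 - 1*(-3430)))/(3590 - 16610) = 26030 - (134 + (5368 + 3430))/(-13020) = 26030 - (134 + 8798)*(-1)/13020 = 26030 - 8932*(-1)/13020 = 26030 - 1*(-319/465) = 26030 + 319/465 = 12104269/465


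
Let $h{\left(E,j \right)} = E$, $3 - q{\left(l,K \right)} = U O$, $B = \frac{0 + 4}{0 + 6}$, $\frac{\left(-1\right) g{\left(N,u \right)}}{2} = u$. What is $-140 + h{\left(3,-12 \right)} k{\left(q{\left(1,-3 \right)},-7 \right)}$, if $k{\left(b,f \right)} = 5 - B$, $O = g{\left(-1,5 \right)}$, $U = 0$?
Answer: $-127$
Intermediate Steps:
$g{\left(N,u \right)} = - 2 u$
$O = -10$ ($O = \left(-2\right) 5 = -10$)
$B = \frac{2}{3}$ ($B = \frac{4}{6} = 4 \cdot \frac{1}{6} = \frac{2}{3} \approx 0.66667$)
$q{\left(l,K \right)} = 3$ ($q{\left(l,K \right)} = 3 - 0 \left(-10\right) = 3 - 0 = 3 + 0 = 3$)
$k{\left(b,f \right)} = \frac{13}{3}$ ($k{\left(b,f \right)} = 5 - \frac{2}{3} = \frac{13}{3}$)
$-140 + h{\left(3,-12 \right)} k{\left(q{\left(1,-3 \right)},-7 \right)} = -140 + 3 \cdot \frac{13}{3} = -140 + 13 = -127$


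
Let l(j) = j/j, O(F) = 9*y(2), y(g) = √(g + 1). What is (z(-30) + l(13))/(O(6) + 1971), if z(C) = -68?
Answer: -4891/143874 + 67*√3/431622 ≈ -0.033726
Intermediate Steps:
y(g) = √(1 + g)
O(F) = 9*√3 (O(F) = 9*√(1 + 2) = 9*√3)
l(j) = 1
(z(-30) + l(13))/(O(6) + 1971) = (-68 + 1)/(9*√3 + 1971) = -67/(1971 + 9*√3)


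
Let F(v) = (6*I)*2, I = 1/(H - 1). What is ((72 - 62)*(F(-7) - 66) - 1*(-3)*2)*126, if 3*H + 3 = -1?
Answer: -88884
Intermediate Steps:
H = -4/3 (H = -1 + (⅓)*(-1) = -1 - ⅓ = -4/3 ≈ -1.3333)
I = -3/7 (I = 1/(-4/3 - 1) = 1/(-7/3) = -3/7 ≈ -0.42857)
F(v) = -36/7 (F(v) = (6*(-3/7))*2 = -18/7*2 = -36/7)
((72 - 62)*(F(-7) - 66) - 1*(-3)*2)*126 = ((72 - 62)*(-36/7 - 66) - 1*(-3)*2)*126 = (10*(-498/7) + 3*2)*126 = (-4980/7 + 6)*126 = -4938/7*126 = -88884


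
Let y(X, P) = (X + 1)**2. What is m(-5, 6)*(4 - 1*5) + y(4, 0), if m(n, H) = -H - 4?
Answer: 35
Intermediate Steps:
m(n, H) = -4 - H
y(X, P) = (1 + X)**2
m(-5, 6)*(4 - 1*5) + y(4, 0) = (-4 - 1*6)*(4 - 1*5) + (1 + 4)**2 = (-4 - 6)*(4 - 5) + 5**2 = -10*(-1) + 25 = 10 + 25 = 35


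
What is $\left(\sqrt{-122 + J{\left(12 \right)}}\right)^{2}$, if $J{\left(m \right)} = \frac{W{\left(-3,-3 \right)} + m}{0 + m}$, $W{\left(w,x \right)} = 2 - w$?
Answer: $- \frac{1447}{12} \approx -120.58$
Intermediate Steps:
$J{\left(m \right)} = \frac{5 + m}{m}$ ($J{\left(m \right)} = \frac{\left(2 - -3\right) + m}{0 + m} = \frac{\left(2 + 3\right) + m}{m} = \frac{5 + m}{m}$)
$\left(\sqrt{-122 + J{\left(12 \right)}}\right)^{2} = \left(\sqrt{-122 + \frac{5 + 12}{12}}\right)^{2} = \left(\sqrt{-122 + \frac{1}{12} \cdot 17}\right)^{2} = \left(\sqrt{-122 + \frac{17}{12}}\right)^{2} = \left(\sqrt{- \frac{1447}{12}}\right)^{2} = \left(\frac{i \sqrt{4341}}{6}\right)^{2} = - \frac{1447}{12}$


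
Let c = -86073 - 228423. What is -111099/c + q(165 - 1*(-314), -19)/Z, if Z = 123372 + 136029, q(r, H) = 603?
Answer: 3223203643/9064508544 ≈ 0.35559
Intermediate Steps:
c = -314496
Z = 259401
-111099/c + q(165 - 1*(-314), -19)/Z = -111099/(-314496) + 603/259401 = -111099*(-1/314496) + 603*(1/259401) = 37033/104832 + 201/86467 = 3223203643/9064508544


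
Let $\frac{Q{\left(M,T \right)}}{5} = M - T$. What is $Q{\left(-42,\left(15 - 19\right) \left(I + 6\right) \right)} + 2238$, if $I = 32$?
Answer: $2788$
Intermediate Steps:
$Q{\left(M,T \right)} = - 5 T + 5 M$ ($Q{\left(M,T \right)} = 5 \left(M - T\right) = - 5 T + 5 M$)
$Q{\left(-42,\left(15 - 19\right) \left(I + 6\right) \right)} + 2238 = \left(- 5 \left(15 - 19\right) \left(32 + 6\right) + 5 \left(-42\right)\right) + 2238 = \left(- 5 \left(\left(-4\right) 38\right) - 210\right) + 2238 = \left(\left(-5\right) \left(-152\right) - 210\right) + 2238 = \left(760 - 210\right) + 2238 = 550 + 2238 = 2788$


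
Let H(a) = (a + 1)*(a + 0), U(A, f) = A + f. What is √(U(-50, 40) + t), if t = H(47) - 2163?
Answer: √83 ≈ 9.1104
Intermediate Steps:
H(a) = a*(1 + a) (H(a) = (1 + a)*a = a*(1 + a))
t = 93 (t = 47*(1 + 47) - 2163 = 47*48 - 2163 = 2256 - 2163 = 93)
√(U(-50, 40) + t) = √((-50 + 40) + 93) = √(-10 + 93) = √83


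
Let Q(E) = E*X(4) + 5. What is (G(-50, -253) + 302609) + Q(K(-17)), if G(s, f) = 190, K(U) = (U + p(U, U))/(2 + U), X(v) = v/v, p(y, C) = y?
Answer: 4542094/15 ≈ 3.0281e+5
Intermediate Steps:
X(v) = 1
K(U) = 2*U/(2 + U) (K(U) = (U + U)/(2 + U) = (2*U)/(2 + U) = 2*U/(2 + U))
Q(E) = 5 + E (Q(E) = E*1 + 5 = E + 5 = 5 + E)
(G(-50, -253) + 302609) + Q(K(-17)) = (190 + 302609) + (5 + 2*(-17)/(2 - 17)) = 302799 + (5 + 2*(-17)/(-15)) = 302799 + (5 + 2*(-17)*(-1/15)) = 302799 + (5 + 34/15) = 302799 + 109/15 = 4542094/15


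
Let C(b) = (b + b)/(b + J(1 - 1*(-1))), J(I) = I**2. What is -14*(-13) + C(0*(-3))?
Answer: 182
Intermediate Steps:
C(b) = 2*b/(4 + b) (C(b) = (b + b)/(b + (1 - 1*(-1))**2) = (2*b)/(b + (1 + 1)**2) = (2*b)/(b + 2**2) = (2*b)/(b + 4) = (2*b)/(4 + b) = 2*b/(4 + b))
-14*(-13) + C(0*(-3)) = -14*(-13) + 2*(0*(-3))/(4 + 0*(-3)) = 182 + 2*0/(4 + 0) = 182 + 2*0/4 = 182 + 2*0*(1/4) = 182 + 0 = 182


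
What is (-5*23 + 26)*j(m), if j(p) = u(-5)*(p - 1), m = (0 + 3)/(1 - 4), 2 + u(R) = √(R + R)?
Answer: -356 + 178*I*√10 ≈ -356.0 + 562.89*I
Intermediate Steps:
u(R) = -2 + √2*√R (u(R) = -2 + √(R + R) = -2 + √(2*R) = -2 + √2*√R)
m = -1 (m = 3/(-3) = 3*(-⅓) = -1)
j(p) = (-1 + p)*(-2 + I*√10) (j(p) = (-2 + √2*√(-5))*(p - 1) = (-2 + √2*(I*√5))*(-1 + p) = (-2 + I*√10)*(-1 + p) = (-1 + p)*(-2 + I*√10))
(-5*23 + 26)*j(m) = (-5*23 + 26)*(-(-1 - 1)*(2 - I*√10)) = (-115 + 26)*(-1*(-2)*(2 - I*√10)) = -89*(4 - 2*I*√10) = -356 + 178*I*√10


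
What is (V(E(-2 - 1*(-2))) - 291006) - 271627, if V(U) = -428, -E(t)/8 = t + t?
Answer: -563061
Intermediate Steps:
E(t) = -16*t (E(t) = -8*(t + t) = -16*t)
(V(E(-2 - 1*(-2))) - 291006) - 271627 = (-428 - 291006) - 271627 = -291434 - 271627 = -563061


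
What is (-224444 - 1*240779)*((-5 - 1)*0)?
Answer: 0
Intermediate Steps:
(-224444 - 1*240779)*((-5 - 1)*0) = (-224444 - 240779)*(-6*0) = -465223*0 = 0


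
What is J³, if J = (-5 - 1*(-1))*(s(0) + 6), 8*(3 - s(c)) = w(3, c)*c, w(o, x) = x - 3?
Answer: -46656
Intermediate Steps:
w(o, x) = -3 + x
s(c) = 3 - c*(-3 + c)/8 (s(c) = 3 - (-3 + c)*c/8 = 3 - c*(-3 + c)/8)
J = -36 (J = (-5 - 1*(-1))*((3 - ⅛*0*(-3 + 0)) + 6) = (-5 + 1)*((3 - ⅛*0*(-3)) + 6) = -4*((3 + 0) + 6) = -4*(3 + 6) = -4*9 = -36)
J³ = (-36)³ = -46656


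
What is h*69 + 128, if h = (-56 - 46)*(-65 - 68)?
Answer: 936182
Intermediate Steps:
h = 13566 (h = -102*(-133) = 13566)
h*69 + 128 = 13566*69 + 128 = 936054 + 128 = 936182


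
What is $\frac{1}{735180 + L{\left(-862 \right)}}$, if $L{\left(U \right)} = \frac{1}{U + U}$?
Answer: $\frac{1724}{1267450319} \approx 1.3602 \cdot 10^{-6}$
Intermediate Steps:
$L{\left(U \right)} = \frac{1}{2 U}$
$\frac{1}{735180 + L{\left(-862 \right)}} = \frac{1}{735180 + \frac{1}{2 \left(-862\right)}} = \frac{1}{735180 + \frac{1}{2} \left(- \frac{1}{862}\right)} = \frac{1}{735180 - \frac{1}{1724}} = \frac{1}{\frac{1267450319}{1724}} = \frac{1724}{1267450319}$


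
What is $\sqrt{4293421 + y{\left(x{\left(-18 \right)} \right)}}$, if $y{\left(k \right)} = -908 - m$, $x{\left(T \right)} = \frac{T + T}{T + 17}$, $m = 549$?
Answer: $2 \sqrt{1072991} \approx 2071.7$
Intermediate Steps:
$x{\left(T \right)} = \frac{2 T}{17 + T}$
$y{\left(k \right)} = -1457$ ($y{\left(k \right)} = -908 - 549 = -1457$)
$\sqrt{4293421 + y{\left(x{\left(-18 \right)} \right)}} = \sqrt{4293421 - 1457} = \sqrt{4291964} = 2 \sqrt{1072991}$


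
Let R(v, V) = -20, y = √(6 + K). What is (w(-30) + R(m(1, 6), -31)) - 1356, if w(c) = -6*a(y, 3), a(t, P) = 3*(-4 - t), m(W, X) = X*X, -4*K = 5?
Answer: -1304 + 9*√19 ≈ -1264.8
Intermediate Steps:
K = -5/4 (K = -¼*5 = -5/4 ≈ -1.2500)
y = √19/2 (y = √(6 - 5/4) = √(19/4) = √19/2 ≈ 2.1795)
m(W, X) = X²
a(t, P) = -12 - 3*t
w(c) = 72 + 9*√19 (w(c) = -6*(-12 - 3*√19/2) = 72 + 9*√19)
(w(-30) + R(m(1, 6), -31)) - 1356 = ((72 + 9*√19) - 20) - 1356 = (52 + 9*√19) - 1356 = -1304 + 9*√19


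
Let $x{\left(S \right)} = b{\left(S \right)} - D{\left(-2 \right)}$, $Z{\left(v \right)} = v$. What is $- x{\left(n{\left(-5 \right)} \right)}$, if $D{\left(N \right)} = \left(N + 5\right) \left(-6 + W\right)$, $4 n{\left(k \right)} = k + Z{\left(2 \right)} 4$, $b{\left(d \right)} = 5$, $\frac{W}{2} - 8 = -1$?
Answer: $19$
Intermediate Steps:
$W = 14$ ($W = 16 + 2 \left(-1\right) = 16 - 2 = 14$)
$n{\left(k \right)} = 2 + \frac{k}{4}$ ($n{\left(k \right)} = \frac{k + 2 \cdot 4}{4} = \frac{k + 8}{4} = \frac{8 + k}{4} = 2 + \frac{k}{4}$)
$D{\left(N \right)} = 40 + 8 N$ ($D{\left(N \right)} = \left(N + 5\right) \left(-6 + 14\right) = \left(5 + N\right) 8 = 40 + 8 N$)
$x{\left(S \right)} = -19$ ($x{\left(S \right)} = 5 - \left(40 + 8 \left(-2\right)\right) = 5 - \left(40 - 16\right) = 5 - 24 = -19$)
$- x{\left(n{\left(-5 \right)} \right)} = \left(-1\right) \left(-19\right) = 19$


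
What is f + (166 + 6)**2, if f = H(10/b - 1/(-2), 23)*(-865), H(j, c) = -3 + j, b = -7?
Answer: 461751/14 ≈ 32982.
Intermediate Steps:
f = 47575/14 (f = (-3 + (10/(-7) - 1/(-2)))*(-865) = (-3 + (10*(-1/7) - 1*(-1/2)))*(-865) = (-3 + (-10/7 + 1/2))*(-865) = (-3 - 13/14)*(-865) = -55/14*(-865) = 47575/14 ≈ 3398.2)
f + (166 + 6)**2 = 47575/14 + (166 + 6)**2 = 47575/14 + 172**2 = 47575/14 + 29584 = 461751/14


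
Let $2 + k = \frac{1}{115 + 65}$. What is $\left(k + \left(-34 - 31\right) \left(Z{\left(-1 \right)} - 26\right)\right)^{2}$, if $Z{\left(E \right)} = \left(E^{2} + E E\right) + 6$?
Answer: $\frac{44201278081}{32400} \approx 1.3642 \cdot 10^{6}$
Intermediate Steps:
$Z{\left(E \right)} = 6 + 2 E^{2}$ ($Z{\left(E \right)} = \left(E^{2} + E^{2}\right) + 6 = 2 E^{2} + 6 = 6 + 2 E^{2}$)
$k = - \frac{359}{180}$ ($k = -2 + \frac{1}{115 + 65} = -2 + \frac{1}{180} = - \frac{359}{180} \approx -1.9944$)
$\left(k + \left(-34 - 31\right) \left(Z{\left(-1 \right)} - 26\right)\right)^{2} = \left(- \frac{359}{180} + \left(-34 - 31\right) \left(\left(6 + 2 \left(-1\right)^{2}\right) - 26\right)\right)^{2} = \left(- \frac{359}{180} - 65 \left(\left(6 + 2 \cdot 1\right) - 26\right)\right)^{2} = \left(- \frac{359}{180} - 65 \left(\left(6 + 2\right) - 26\right)\right)^{2} = \left(- \frac{359}{180} - 65 \left(8 - 26\right)\right)^{2} = \left(- \frac{359}{180} - -1170\right)^{2} = \left(- \frac{359}{180} + 1170\right)^{2} = \left(\frac{210241}{180}\right)^{2} = \frac{44201278081}{32400}$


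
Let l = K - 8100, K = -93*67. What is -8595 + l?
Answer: -22926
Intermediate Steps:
K = -6231
l = -14331 (l = -6231 - 8100 = -14331)
-8595 + l = -8595 - 14331 = -22926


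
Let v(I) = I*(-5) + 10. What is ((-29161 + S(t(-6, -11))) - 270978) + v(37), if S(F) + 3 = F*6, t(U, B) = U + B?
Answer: -300419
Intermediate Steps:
v(I) = 10 - 5*I (v(I) = -5*I + 10 = 10 - 5*I)
t(U, B) = B + U
S(F) = -3 + 6*F (S(F) = -3 + F*6 = -3 + 6*F)
((-29161 + S(t(-6, -11))) - 270978) + v(37) = ((-29161 + (-3 + 6*(-11 - 6))) - 270978) + (10 - 5*37) = ((-29161 + (-3 + 6*(-17))) - 270978) + (10 - 185) = ((-29161 + (-3 - 102)) - 270978) - 175 = ((-29161 - 105) - 270978) - 175 = (-29266 - 270978) - 175 = -300244 - 175 = -300419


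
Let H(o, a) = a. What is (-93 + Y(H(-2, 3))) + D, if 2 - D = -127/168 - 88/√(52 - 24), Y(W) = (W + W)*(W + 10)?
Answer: -2057/168 + 44*√7/7 ≈ 4.3864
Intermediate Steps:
Y(W) = 2*W*(10 + W) (Y(W) = (2*W)*(10 + W) = 2*W*(10 + W))
D = 463/168 + 44*√7/7 (D = 2 - (-127/168 - 88/√(52 - 24)) = 2 - (-127*1/168 - 88*√7/14) = 2 - (-127/168 - 88*√7/14) = 2 - (-127/168 - 44*√7/7) = 2 + (127/168 + 44*√7/7) = 463/168 + 44*√7/7 ≈ 19.386)
(-93 + Y(H(-2, 3))) + D = (-93 + 2*3*(10 + 3)) + (463/168 + 44*√7/7) = (-93 + 2*3*13) + (463/168 + 44*√7/7) = (-93 + 78) + (463/168 + 44*√7/7) = -15 + (463/168 + 44*√7/7) = -2057/168 + 44*√7/7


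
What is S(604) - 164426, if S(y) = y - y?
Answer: -164426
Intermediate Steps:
S(y) = 0
S(604) - 164426 = 0 - 164426 = -164426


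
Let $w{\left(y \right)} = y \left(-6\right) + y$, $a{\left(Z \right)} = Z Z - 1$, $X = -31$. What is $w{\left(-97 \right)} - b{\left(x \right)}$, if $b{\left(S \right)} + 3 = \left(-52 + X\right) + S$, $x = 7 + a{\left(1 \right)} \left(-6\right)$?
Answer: $564$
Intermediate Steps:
$a{\left(Z \right)} = -1 + Z^{2}$ ($a{\left(Z \right)} = Z^{2} - 1 = -1 + Z^{2}$)
$w{\left(y \right)} = - 5 y$ ($w{\left(y \right)} = - 6 y + y = - 5 y$)
$x = 7$ ($x = 7 + \left(-1 + 1^{2}\right) \left(-6\right) = 7 + \left(-1 + 1\right) \left(-6\right) = 7 + 0 \left(-6\right) = 7 + 0 = 7$)
$b{\left(S \right)} = -86 + S$ ($b{\left(S \right)} = -3 + \left(\left(-52 - 31\right) + S\right) = -3 + \left(-83 + S\right) = -86 + S$)
$w{\left(-97 \right)} - b{\left(x \right)} = \left(-5\right) \left(-97\right) - \left(-86 + 7\right) = 485 - -79 = 485 + 79 = 564$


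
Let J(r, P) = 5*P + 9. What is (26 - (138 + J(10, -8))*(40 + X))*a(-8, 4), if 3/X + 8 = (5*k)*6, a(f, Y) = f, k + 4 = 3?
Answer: 645324/19 ≈ 33964.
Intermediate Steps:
k = -1 (k = -4 + 3 = -1)
J(r, P) = 9 + 5*P
X = -3/38 (X = 3/(-8 + (5*(-1))*6) = 3/(-8 - 5*6) = 3/(-8 - 30) = 3/(-38) = 3*(-1/38) = -3/38 ≈ -0.078947)
(26 - (138 + J(10, -8))*(40 + X))*a(-8, 4) = (26 - (138 + (9 + 5*(-8)))*(40 - 3/38))*(-8) = (26 - (138 + (9 - 40))*1517/38)*(-8) = (26 - (138 - 31)*1517/38)*(-8) = (26 - 107*1517/38)*(-8) = (26 - 1*162319/38)*(-8) = (26 - 162319/38)*(-8) = -161331/38*(-8) = 645324/19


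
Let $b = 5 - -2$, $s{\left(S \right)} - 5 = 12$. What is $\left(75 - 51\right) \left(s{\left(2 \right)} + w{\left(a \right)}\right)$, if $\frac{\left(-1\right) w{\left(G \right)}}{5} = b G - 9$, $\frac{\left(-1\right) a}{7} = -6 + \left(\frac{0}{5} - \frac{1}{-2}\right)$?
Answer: $-30852$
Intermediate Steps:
$s{\left(S \right)} = 17$ ($s{\left(S \right)} = 5 + 12 = 17$)
$b = 7$ ($b = 5 + 2 = 7$)
$a = \frac{77}{2}$ ($a = - 7 \left(-6 + \left(\frac{0}{5} - \frac{1}{-2}\right)\right) = - 7 \left(-6 + \left(0 \cdot \frac{1}{5} - - \frac{1}{2}\right)\right) = - 7 \left(-6 + \left(0 + \frac{1}{2}\right)\right) = - 7 \left(-6 + \frac{1}{2}\right) = \left(-7\right) \left(- \frac{11}{2}\right) = \frac{77}{2} \approx 38.5$)
$w{\left(G \right)} = 45 - 35 G$ ($w{\left(G \right)} = - 5 \left(7 G - 9\right) = - 5 \left(-9 + 7 G\right) = 45 - 35 G$)
$\left(75 - 51\right) \left(s{\left(2 \right)} + w{\left(a \right)}\right) = \left(75 - 51\right) \left(17 + \left(45 - \frac{2695}{2}\right)\right) = 24 \left(17 + \left(45 - \frac{2695}{2}\right)\right) = 24 \left(17 - \frac{2605}{2}\right) = 24 \left(- \frac{2571}{2}\right) = -30852$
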